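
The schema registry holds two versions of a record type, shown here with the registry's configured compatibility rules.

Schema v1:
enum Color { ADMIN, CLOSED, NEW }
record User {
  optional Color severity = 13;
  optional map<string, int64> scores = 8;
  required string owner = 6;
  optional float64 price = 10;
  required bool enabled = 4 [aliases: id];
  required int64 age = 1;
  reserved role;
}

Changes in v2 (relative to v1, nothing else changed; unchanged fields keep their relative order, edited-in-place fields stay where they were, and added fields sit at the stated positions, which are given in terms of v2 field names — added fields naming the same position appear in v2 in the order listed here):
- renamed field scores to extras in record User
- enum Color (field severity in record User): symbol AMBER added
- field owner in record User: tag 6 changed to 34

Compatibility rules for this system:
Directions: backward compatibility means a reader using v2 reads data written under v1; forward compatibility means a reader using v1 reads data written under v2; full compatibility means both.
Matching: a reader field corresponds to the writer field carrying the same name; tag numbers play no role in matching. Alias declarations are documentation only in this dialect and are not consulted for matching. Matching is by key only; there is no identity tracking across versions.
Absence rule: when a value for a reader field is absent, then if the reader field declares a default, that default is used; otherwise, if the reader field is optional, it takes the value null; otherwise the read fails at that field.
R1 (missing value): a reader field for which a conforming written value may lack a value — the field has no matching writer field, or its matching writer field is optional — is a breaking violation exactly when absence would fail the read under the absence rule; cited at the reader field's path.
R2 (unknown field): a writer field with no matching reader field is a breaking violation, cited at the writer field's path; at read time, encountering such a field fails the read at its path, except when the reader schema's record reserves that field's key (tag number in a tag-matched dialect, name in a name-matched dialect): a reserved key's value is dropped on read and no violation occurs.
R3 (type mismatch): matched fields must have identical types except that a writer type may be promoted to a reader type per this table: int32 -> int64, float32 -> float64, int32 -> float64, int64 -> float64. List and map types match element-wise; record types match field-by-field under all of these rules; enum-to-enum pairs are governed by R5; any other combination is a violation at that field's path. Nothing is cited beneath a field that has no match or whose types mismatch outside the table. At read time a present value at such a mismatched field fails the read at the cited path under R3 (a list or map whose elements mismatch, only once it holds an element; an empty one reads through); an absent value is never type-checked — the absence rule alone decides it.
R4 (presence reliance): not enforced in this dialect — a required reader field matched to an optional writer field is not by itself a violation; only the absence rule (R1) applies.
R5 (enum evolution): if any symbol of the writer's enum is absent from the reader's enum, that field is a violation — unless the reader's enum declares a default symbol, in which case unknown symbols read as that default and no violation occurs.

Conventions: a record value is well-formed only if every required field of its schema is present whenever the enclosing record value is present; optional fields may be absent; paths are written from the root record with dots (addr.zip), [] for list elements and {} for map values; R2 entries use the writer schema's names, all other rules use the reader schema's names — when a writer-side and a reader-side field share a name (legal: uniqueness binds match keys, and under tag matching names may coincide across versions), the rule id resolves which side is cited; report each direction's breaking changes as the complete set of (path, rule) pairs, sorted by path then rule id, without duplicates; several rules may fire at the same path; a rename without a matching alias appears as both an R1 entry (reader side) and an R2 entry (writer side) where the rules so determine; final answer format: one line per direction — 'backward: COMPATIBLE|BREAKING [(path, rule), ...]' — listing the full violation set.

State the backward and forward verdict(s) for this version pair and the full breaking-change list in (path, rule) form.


backward: BREAKING [(scores, R2)]; forward: BREAKING [(extras, R2), (severity, R5)]

arrows below run writer -> reader for User
checking backward for User: reader v2 against writer v1:
  Color -> Color, writer optional: severity aligns to severity
  no writer field matches reader extras
  string -> string, writer required: owner aligns to owner
  float64 -> float64, writer optional: price aligns to price
  bool -> bool, writer required: enabled aligns to enabled
  int64 -> int64, writer required: age aligns to age
  leftover writer field: scores
  rule R2 violated at scores
  => 1 violation(s): backward is BREAKING for User
checking forward for User: reader v1 against writer v2:
  Color -> Color, writer optional: severity aligns to severity
  no writer field matches reader scores
  string -> string, writer required: owner aligns to owner
  float64 -> float64, writer optional: price aligns to price
  bool -> bool, writer required: enabled aligns to enabled
  int64 -> int64, writer required: age aligns to age
  leftover writer field: extras
  rule R2 violated at extras
  rule R5 violated at severity
  => 2 violation(s): forward is BREAKING for User


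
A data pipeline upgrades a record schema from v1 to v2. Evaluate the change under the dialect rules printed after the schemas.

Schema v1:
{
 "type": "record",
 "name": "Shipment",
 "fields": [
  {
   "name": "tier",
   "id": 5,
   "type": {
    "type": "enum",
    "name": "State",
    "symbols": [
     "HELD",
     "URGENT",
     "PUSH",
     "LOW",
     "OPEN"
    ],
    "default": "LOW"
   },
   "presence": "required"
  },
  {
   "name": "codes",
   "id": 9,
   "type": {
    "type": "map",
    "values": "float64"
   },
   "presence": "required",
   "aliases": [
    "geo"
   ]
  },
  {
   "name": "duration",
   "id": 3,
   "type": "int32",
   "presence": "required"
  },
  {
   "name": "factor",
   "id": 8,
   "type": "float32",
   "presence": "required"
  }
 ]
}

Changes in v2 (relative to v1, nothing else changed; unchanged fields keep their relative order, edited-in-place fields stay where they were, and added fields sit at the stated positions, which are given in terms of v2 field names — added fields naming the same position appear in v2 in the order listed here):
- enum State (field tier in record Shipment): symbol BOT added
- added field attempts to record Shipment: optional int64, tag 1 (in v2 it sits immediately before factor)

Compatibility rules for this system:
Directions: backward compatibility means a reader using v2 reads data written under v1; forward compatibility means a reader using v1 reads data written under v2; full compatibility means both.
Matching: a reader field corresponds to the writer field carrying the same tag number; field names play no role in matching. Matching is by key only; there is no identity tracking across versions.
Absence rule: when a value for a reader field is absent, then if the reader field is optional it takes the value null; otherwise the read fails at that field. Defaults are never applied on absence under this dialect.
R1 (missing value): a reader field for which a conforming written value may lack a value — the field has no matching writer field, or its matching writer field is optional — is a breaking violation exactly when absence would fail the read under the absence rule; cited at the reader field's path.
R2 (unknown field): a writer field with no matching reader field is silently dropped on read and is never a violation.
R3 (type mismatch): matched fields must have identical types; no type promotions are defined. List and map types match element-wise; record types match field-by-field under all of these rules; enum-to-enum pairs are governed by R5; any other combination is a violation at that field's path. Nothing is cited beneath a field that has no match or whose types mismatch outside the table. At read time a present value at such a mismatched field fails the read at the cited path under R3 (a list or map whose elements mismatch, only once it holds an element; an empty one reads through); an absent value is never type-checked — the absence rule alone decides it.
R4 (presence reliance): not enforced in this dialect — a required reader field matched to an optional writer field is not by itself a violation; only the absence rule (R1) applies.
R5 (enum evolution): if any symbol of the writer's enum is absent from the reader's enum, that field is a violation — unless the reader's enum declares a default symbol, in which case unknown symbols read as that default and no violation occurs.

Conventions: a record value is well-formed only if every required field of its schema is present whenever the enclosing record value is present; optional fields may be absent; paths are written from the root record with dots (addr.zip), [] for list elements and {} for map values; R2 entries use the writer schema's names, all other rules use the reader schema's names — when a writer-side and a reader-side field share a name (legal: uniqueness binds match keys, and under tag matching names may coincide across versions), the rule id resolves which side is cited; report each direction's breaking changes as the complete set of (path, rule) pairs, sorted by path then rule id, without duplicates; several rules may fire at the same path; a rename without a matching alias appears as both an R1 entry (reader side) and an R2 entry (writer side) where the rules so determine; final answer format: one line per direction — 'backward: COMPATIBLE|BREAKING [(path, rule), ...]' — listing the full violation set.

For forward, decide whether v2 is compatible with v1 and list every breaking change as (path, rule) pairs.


forward: COMPATIBLE []

in Shipment below, arrows point writer -> reader
forward for Shipment (reader v1, writer v2):
  writer required, State -> State: reader tier maps from writer tier
  writer required, map<string, float64> -> map<string, float64>: reader codes maps from writer codes
  writer required, int32 -> int32: reader duration maps from writer duration
  writer required, float32 -> float32: reader factor maps from writer factor
  attempts (writer side), unknown to reader
  => forward verdict for Shipment: COMPATIBLE, no violations
checking off the Shipment differences that do not matter here:
  enum State (field tier in record Shipment): symbol BOT added -> no rule fires on it in Shipment's dialect; the asked verdict holds
  added field attempts to record Shipment: optional int64, tag 1 (in v2 it sits immediately before factor) -> no rule fires on it in Shipment's dialect; the asked verdict holds


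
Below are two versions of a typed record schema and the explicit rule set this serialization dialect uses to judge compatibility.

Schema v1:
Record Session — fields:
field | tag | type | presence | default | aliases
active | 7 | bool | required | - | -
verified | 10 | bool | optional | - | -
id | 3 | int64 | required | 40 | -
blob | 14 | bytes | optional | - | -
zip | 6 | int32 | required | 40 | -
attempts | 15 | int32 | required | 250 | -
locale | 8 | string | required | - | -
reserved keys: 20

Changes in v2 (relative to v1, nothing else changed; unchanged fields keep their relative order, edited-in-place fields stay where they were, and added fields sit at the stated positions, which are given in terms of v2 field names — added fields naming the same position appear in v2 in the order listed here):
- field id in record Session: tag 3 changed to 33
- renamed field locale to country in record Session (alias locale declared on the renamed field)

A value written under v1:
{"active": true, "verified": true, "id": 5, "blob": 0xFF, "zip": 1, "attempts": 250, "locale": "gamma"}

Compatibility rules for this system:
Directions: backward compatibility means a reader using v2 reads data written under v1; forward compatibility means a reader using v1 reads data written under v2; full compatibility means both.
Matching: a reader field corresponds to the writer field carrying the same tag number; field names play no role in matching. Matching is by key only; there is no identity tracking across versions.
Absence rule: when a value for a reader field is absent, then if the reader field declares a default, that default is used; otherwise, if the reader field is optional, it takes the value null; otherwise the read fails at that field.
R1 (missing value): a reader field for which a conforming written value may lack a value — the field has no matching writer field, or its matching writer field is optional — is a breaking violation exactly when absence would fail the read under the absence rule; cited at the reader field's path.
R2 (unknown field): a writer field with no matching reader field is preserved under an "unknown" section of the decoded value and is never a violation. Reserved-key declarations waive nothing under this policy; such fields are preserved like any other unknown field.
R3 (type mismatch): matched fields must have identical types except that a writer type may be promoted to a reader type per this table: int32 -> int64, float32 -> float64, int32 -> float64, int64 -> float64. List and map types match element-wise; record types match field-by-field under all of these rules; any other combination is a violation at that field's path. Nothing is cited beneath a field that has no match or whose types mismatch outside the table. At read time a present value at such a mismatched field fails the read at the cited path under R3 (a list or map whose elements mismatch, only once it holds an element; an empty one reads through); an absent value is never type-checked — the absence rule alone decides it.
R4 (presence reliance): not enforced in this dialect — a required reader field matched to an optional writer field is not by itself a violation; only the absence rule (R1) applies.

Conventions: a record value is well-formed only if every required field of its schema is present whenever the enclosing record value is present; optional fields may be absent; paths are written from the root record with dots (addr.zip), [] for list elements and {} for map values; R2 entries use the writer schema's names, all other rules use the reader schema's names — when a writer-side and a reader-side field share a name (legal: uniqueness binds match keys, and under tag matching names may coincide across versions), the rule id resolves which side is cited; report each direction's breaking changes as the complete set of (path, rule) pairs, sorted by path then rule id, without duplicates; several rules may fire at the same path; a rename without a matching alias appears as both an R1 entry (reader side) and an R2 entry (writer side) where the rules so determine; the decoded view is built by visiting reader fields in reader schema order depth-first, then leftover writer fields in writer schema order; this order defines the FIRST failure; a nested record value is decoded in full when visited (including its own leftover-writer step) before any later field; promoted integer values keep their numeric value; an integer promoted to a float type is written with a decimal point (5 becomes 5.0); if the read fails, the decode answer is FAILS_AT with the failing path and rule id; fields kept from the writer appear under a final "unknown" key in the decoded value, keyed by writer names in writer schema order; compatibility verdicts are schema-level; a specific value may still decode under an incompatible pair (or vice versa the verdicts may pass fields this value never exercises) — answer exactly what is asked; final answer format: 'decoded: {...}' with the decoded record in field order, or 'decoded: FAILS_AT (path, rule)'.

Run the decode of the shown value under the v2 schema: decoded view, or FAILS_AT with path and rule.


arrows below run writer -> reader for Session
decode (reader v2):
  active := true
  verified := true
  id := 40 (missing; default applied)
  blob := 0xFF
  zip := 1
  attempts := 250
  country := "gamma" (from writer locale)
  writer id: kept under "unknown"
  => decoded: {"active": true, "verified": true, "id": 40, "blob": 0xFF, "zip": 1, "attempts": 250, "country": "gamma", "unknown": {"id": 5}}

decoded: {"active": true, "verified": true, "id": 40, "blob": 0xFF, "zip": 1, "attempts": 250, "country": "gamma", "unknown": {"id": 5}}


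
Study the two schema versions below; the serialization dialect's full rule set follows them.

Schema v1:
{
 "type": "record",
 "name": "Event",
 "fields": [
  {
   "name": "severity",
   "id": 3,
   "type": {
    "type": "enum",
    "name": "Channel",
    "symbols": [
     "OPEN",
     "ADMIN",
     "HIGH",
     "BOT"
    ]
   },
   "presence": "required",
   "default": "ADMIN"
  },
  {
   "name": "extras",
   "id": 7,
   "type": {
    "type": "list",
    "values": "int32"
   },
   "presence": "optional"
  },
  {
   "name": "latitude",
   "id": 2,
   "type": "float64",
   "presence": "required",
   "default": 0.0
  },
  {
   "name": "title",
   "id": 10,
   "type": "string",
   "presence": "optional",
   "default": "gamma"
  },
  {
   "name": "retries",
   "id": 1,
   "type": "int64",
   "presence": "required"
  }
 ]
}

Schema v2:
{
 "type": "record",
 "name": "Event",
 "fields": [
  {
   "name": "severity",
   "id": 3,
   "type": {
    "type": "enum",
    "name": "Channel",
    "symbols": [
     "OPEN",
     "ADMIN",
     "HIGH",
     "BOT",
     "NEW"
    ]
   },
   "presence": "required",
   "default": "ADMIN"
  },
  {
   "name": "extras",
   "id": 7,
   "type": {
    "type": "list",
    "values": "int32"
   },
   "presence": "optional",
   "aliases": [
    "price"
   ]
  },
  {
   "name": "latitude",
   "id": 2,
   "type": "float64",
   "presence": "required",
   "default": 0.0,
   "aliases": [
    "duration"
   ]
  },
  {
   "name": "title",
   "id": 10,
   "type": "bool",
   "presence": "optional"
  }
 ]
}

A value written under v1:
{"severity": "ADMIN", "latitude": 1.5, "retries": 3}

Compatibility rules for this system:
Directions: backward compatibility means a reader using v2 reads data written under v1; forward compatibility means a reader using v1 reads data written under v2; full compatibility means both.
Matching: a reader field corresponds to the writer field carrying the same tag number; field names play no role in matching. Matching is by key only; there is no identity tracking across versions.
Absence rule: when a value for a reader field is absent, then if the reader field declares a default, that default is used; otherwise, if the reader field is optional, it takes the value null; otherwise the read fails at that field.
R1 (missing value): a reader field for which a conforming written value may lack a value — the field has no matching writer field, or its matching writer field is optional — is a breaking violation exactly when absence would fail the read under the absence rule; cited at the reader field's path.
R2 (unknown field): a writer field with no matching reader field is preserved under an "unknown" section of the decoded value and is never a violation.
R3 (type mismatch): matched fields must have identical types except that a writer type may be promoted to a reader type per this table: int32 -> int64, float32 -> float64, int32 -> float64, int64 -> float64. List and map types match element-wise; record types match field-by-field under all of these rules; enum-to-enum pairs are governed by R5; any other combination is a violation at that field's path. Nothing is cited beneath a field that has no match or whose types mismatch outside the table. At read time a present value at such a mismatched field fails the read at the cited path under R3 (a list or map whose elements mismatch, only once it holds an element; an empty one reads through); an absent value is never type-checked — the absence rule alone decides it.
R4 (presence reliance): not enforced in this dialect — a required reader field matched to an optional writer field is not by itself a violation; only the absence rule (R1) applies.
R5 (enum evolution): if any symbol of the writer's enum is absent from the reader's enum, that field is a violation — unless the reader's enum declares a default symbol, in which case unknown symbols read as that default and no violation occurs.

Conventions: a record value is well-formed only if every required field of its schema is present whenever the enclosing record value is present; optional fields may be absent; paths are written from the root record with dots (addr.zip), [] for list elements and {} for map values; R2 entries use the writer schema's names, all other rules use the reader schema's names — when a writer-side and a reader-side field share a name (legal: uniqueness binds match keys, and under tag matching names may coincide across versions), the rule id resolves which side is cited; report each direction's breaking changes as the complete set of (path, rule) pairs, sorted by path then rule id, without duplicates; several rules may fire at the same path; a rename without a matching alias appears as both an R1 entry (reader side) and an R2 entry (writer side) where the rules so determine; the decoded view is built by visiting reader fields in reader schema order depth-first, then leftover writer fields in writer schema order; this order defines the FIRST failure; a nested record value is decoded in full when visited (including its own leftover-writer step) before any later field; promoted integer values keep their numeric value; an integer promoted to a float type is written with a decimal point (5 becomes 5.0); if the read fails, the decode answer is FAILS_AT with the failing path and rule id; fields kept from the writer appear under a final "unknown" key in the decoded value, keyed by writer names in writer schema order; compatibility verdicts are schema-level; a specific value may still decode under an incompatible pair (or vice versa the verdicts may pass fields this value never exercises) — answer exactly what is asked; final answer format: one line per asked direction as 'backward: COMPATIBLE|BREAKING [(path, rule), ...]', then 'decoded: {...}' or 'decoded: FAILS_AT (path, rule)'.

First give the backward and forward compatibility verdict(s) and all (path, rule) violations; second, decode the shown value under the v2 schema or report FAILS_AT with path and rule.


backward: BREAKING [(title, R3)]; forward: BREAKING [(retries, R1), (severity, R5), (title, R3)]; decoded: {"severity": "ADMIN", "extras": null, "latitude": 1.5, "title": null, "unknown": {"retries": 3}}

in Event below, arrows point writer -> reader
backward for Event (reader v2, writer v1):
  severity: paired with writer severity (Channel -> Channel; writer required)
  extras: paired with writer extras (list<int32> -> list<int32>; writer optional)
  latitude: paired with writer latitude (float64 -> float64; writer required)
  title: paired with writer title (string -> bool; writer optional)
  writer field retries has no reader counterpart
  breaking: (title, R3)
  backward on Event therefore BREAKING (1)
forward for Event (reader v1, writer v2):
  severity: paired with writer severity (Channel -> Channel; writer required)
  extras: paired with writer extras (list<int32> -> list<int32>; writer optional)
  latitude: paired with writer latitude (float64 -> float64; writer required)
  title: paired with writer title (bool -> string; writer optional)
  retries: no writer-side match
  breaking: (retries, R1)
  breaking: (severity, R5)
  breaking: (title, R3)
  forward on Event therefore BREAKING (3)
decode (reader v2):
  severity := "ADMIN"
  extras := null (absent, optional -> null)
  latitude := 1.5
  title := null (absent, optional -> null)
  writer retries: kept under "unknown"
  => decoded: {"severity": "ADMIN", "extras": null, "latitude": 1.5, "title": null, "unknown": {"retries": 3}}


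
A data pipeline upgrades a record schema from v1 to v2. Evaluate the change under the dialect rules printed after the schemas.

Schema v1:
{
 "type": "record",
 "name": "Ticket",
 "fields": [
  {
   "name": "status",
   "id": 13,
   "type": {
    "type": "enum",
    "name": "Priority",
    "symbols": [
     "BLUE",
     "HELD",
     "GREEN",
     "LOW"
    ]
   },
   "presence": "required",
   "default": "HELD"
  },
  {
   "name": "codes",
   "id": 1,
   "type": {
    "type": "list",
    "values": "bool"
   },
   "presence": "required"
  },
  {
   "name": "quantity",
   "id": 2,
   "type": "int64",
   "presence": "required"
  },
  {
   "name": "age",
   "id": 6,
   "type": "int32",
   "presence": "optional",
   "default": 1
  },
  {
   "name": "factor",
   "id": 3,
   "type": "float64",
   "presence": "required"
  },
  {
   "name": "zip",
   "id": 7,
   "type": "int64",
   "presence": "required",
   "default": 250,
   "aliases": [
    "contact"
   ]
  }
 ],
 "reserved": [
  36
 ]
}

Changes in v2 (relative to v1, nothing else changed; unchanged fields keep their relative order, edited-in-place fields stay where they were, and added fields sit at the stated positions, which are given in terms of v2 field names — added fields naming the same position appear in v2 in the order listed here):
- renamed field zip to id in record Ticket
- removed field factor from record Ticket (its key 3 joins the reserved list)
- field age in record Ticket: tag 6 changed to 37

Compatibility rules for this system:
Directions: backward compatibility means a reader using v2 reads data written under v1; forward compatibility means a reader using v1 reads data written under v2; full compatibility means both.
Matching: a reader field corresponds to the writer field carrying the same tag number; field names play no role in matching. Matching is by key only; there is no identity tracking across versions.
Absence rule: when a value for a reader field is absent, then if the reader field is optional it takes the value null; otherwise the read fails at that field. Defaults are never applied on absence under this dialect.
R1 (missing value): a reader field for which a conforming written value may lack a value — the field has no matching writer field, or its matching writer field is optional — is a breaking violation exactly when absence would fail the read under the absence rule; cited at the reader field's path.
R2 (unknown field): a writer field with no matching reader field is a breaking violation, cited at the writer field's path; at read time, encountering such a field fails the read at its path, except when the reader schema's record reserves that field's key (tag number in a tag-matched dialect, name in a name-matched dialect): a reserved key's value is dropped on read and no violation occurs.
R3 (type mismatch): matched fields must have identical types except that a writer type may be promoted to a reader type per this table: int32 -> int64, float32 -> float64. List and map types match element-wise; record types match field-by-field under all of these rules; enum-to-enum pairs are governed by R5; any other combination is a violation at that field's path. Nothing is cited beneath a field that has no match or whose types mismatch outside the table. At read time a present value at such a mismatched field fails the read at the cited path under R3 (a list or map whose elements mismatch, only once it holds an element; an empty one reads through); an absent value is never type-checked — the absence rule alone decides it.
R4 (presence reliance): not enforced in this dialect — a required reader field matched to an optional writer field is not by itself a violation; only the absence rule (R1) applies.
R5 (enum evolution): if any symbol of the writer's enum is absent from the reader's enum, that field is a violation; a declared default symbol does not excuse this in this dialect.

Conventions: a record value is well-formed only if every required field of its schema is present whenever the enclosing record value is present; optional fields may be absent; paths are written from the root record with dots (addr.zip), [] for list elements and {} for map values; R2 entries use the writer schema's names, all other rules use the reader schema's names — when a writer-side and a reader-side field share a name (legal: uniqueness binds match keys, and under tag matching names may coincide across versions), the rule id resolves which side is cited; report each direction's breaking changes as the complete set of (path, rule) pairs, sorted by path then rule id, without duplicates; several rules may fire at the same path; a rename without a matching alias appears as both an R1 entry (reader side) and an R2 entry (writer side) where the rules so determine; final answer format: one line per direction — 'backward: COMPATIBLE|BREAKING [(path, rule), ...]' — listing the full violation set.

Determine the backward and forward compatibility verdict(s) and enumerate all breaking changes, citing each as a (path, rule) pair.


arrows below run writer -> reader for Ticket
backward pass over Ticket, reader schema v2, writer schema v1:
  status: paired with writer status (Priority -> Priority; writer required)
  codes: paired with writer codes (list<bool> -> list<bool>; writer required)
  quantity: paired with writer quantity (int64 -> int64; writer required)
  age: no writer-side match
  id: paired with writer zip (int64 -> int64; writer required)
  writer field age has no reader counterpart
  writer field factor has no reader counterpart
  violation R2 at age
  => backward verdict for Ticket: BREAKING, 1 violation(s)
forward pass over Ticket, reader schema v1, writer schema v2:
  status: paired with writer status (Priority -> Priority; writer required)
  codes: paired with writer codes (list<bool> -> list<bool>; writer required)
  quantity: paired with writer quantity (int64 -> int64; writer required)
  age: no writer-side match
  factor: no writer-side match
  zip: paired with writer id (int64 -> int64; writer required)
  writer field age has no reader counterpart
  violation R2 at age
  violation R1 at factor
  => forward verdict for Ticket: BREAKING, 2 violation(s)

backward: BREAKING [(age, R2)]; forward: BREAKING [(age, R2), (factor, R1)]


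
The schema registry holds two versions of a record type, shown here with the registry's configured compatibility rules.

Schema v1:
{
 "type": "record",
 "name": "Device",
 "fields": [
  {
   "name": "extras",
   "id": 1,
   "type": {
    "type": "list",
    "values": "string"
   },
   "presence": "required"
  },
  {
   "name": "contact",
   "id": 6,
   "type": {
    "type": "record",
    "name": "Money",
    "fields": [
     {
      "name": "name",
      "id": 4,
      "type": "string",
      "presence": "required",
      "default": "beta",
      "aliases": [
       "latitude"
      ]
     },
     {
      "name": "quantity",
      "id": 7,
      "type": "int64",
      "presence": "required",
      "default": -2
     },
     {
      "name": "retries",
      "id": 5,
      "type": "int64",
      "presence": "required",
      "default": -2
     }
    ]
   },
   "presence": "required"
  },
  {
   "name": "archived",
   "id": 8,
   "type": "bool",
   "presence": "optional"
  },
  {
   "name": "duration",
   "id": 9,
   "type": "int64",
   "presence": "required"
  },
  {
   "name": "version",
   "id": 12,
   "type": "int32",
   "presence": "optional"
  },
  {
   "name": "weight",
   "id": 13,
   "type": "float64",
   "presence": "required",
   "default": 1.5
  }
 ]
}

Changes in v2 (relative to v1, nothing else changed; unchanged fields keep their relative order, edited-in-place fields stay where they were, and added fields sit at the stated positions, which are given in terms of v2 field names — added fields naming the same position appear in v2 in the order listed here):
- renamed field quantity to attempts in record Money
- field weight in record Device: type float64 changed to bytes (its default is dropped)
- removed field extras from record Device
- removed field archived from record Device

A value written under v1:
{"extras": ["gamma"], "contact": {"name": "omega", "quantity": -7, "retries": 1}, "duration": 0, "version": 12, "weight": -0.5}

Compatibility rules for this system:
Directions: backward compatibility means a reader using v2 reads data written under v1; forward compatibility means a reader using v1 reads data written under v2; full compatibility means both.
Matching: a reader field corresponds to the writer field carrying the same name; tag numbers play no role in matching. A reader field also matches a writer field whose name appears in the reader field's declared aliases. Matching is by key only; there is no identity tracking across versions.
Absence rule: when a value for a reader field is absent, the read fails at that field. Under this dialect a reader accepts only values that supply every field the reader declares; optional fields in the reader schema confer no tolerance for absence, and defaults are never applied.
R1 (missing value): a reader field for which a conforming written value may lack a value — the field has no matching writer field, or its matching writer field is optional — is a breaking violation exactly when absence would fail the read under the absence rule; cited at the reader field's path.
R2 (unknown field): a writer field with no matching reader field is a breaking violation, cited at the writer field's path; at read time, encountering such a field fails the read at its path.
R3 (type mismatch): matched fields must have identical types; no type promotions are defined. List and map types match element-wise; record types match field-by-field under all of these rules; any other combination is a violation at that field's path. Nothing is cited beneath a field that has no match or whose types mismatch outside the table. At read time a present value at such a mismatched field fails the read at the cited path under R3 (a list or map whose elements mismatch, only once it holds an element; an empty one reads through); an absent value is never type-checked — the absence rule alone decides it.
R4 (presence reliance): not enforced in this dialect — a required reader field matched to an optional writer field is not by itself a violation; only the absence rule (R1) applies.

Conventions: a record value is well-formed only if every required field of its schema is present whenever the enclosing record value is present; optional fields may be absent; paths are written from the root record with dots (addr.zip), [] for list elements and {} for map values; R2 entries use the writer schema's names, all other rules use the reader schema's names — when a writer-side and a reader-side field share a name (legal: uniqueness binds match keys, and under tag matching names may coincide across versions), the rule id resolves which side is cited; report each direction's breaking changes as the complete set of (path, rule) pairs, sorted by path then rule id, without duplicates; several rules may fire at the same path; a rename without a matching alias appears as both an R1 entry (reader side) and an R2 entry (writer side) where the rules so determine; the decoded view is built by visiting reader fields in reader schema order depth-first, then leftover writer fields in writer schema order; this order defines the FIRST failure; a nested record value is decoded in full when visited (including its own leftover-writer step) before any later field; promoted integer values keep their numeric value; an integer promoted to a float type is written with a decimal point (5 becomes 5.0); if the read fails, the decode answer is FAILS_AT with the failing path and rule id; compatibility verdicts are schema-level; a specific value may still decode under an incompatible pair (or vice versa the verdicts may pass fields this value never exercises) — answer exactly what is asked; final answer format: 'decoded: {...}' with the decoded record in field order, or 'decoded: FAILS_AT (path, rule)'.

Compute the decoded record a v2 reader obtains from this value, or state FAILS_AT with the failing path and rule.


decoded: FAILS_AT (contact.attempts, R1)

in Device below, arrows point writer -> reader
decode (reader v2):
  contact.name := "omega"
  read fails at contact.attempts under R1 (no fill)
  => FAILS_AT (contact.attempts, R1)
diffs on Device not affecting the asked answer:
  field weight in record Device: type float64 changed to bytes (its default is dropped) -> changes Device's schema-level verdicts only — the decode of this value is the same
  removed field extras from record Device -> changes Device's schema-level verdicts only — the decode of this value is the same
  removed field archived from record Device -> changes Device's schema-level verdicts only — the decode of this value is the same


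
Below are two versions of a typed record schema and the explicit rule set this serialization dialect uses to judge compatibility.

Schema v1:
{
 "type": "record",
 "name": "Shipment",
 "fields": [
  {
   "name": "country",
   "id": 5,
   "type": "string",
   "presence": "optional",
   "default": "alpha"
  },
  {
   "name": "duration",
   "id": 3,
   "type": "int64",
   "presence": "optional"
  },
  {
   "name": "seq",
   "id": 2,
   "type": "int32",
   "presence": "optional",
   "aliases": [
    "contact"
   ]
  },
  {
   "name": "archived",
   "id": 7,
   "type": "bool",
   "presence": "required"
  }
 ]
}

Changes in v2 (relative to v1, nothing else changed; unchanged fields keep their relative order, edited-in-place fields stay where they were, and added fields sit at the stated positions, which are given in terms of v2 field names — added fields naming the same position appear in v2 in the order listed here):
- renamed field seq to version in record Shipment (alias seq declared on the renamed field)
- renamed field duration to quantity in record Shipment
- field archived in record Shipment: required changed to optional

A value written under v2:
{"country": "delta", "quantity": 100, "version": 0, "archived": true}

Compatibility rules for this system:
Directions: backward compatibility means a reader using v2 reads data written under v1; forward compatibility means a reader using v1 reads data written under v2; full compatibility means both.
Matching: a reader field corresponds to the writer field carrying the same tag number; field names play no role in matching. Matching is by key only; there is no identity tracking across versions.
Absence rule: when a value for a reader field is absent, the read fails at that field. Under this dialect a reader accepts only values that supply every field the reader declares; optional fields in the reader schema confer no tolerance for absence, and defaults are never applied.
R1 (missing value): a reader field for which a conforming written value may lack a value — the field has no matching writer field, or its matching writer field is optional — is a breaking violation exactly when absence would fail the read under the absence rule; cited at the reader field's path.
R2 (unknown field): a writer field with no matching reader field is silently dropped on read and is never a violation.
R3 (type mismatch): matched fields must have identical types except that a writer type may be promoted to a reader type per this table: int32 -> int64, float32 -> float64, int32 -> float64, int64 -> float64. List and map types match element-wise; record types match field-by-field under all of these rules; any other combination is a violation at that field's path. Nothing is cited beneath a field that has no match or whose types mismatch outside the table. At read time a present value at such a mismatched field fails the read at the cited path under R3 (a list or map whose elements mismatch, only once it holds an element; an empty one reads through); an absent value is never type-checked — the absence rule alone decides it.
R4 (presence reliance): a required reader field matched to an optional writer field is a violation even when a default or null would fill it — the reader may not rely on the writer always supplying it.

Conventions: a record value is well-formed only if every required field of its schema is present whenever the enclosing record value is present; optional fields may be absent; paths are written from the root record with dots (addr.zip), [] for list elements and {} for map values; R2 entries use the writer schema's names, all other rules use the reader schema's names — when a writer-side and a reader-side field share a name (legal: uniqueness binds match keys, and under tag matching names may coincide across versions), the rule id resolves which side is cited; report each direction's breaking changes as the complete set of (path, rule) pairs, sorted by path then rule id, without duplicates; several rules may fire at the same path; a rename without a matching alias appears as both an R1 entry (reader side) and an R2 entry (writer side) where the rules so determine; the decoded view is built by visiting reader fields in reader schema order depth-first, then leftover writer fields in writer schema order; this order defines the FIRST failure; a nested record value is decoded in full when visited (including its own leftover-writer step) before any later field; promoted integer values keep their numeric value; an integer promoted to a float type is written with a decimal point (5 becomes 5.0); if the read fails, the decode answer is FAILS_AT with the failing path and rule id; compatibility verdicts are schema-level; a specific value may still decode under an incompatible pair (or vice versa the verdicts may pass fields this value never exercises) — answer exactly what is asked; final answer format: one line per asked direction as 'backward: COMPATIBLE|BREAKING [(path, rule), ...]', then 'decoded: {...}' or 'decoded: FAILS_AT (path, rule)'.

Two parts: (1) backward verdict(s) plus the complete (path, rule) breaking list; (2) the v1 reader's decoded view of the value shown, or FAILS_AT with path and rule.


backward: BREAKING [(country, R1), (quantity, R1), (version, R1)]; decoded: {"country": "delta", "duration": 100, "seq": 0, "archived": true}

in Shipment below, arrows point writer -> reader
backward analysis of Shipment with v2 as reader and v1 as writer:
  country <- country (string -> string, writer optional)
  quantity <- duration (int64 -> int64, writer optional)
  version <- seq (int32 -> int32, writer optional)
  archived <- archived (bool -> bool, writer required)
  violation R1 at country
  violation R1 at quantity
  violation R1 at version
  => backward: BREAKING (3)
decoding the Shipment value with the v1 reader:
  country := "delta"
  duration := 100 (from writer quantity)
  seq := 0 (from writer version)
  archived := true
  => decoded: {"country": "delta", "duration": 100, "seq": 0, "archived": true}
diffs on Shipment not affecting the asked answer:
  field archived in record Shipment: required changed to optional -> fires only in the forward direction of Shipment, which is not asked here
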